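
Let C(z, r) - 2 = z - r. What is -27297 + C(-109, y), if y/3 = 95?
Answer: -27689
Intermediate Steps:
y = 285 (y = 3*95 = 285)
C(z, r) = 2 + z - r (C(z, r) = 2 + (z - r) = 2 + z - r)
-27297 + C(-109, y) = -27297 + (2 - 109 - 1*285) = -27297 + (2 - 109 - 285) = -27297 - 392 = -27689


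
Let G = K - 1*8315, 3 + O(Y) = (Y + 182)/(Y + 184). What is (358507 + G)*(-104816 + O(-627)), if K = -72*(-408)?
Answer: -17625001711296/443 ≈ -3.9786e+10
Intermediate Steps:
K = 29376
O(Y) = -3 + (182 + Y)/(184 + Y) (O(Y) = -3 + (Y + 182)/(Y + 184) = -3 + (182 + Y)/(184 + Y))
G = 21061 (G = 29376 - 1*8315 = 29376 - 8315 = 21061)
(358507 + G)*(-104816 + O(-627)) = (358507 + 21061)*(-104816 + 2*(-185 - 1*(-627))/(184 - 627)) = 379568*(-104816 + 2*(-185 + 627)/(-443)) = 379568*(-104816 + 2*(-1/443)*442) = 379568*(-104816 - 884/443) = 379568*(-46434372/443) = -17625001711296/443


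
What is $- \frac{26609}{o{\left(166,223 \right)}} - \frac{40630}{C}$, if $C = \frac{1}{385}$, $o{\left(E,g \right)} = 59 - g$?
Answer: $- \frac{62569551}{4} \approx -1.5642 \cdot 10^{7}$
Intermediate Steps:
$C = \frac{1}{385} \approx 0.0025974$
$- \frac{26609}{o{\left(166,223 \right)}} - \frac{40630}{C} = - \frac{26609}{59 - 223} - 40630 \frac{1}{\frac{1}{385}} = - \frac{26609}{59 - 223} - 15642550 = - \frac{26609}{-164} - 15642550 = \left(-26609\right) \left(- \frac{1}{164}\right) - 15642550 = \frac{649}{4} - 15642550 = - \frac{62569551}{4}$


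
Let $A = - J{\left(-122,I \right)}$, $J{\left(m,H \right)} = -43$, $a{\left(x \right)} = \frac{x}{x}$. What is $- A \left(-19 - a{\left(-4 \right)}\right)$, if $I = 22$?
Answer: $860$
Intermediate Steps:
$a{\left(x \right)} = 1$
$A = 43$ ($A = \left(-1\right) \left(-43\right) = 43$)
$- A \left(-19 - a{\left(-4 \right)}\right) = - 43 \left(-19 - 1\right) = - 43 \left(-20\right) = \left(-1\right) \left(-860\right) = 860$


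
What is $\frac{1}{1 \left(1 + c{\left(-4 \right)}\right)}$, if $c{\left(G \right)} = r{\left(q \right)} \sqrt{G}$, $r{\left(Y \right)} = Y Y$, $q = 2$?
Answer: $\frac{1}{65} - \frac{8 i}{65} \approx 0.015385 - 0.12308 i$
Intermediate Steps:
$r{\left(Y \right)} = Y^{2}$
$c{\left(G \right)} = 4 \sqrt{G}$ ($c{\left(G \right)} = 2^{2} \sqrt{G} = 4 \sqrt{G}$)
$\frac{1}{1 \left(1 + c{\left(-4 \right)}\right)} = \frac{1}{1 \left(1 + 4 \sqrt{-4}\right)} = \frac{1}{1 \left(1 + 4 \cdot 2 i\right)} = \frac{1}{1 \left(1 + 8 i\right)} = \frac{1}{1 + 8 i} = \frac{1 - 8 i}{65}$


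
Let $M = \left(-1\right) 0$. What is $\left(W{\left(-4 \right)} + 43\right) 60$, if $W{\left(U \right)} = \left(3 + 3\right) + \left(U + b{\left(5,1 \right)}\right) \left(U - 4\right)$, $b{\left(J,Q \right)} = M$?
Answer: $4860$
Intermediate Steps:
$M = 0$
$b{\left(J,Q \right)} = 0$
$W{\left(U \right)} = 6 + U \left(-4 + U\right)$ ($W{\left(U \right)} = \left(3 + 3\right) + \left(U + 0\right) \left(U - 4\right) = 6 + U \left(-4 + U\right)$)
$\left(W{\left(-4 \right)} + 43\right) 60 = \left(\left(6 + \left(-4\right)^{2} - -16\right) + 43\right) 60 = \left(\left(6 + 16 + 16\right) + 43\right) 60 = \left(38 + 43\right) 60 = 81 \cdot 60 = 4860$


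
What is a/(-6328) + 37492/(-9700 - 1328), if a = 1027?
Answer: -62143783/17446296 ≈ -3.5620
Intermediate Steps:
a/(-6328) + 37492/(-9700 - 1328) = 1027/(-6328) + 37492/(-9700 - 1328) = 1027*(-1/6328) + 37492/(-11028) = -1027/6328 + 37492*(-1/11028) = -1027/6328 - 9373/2757 = -62143783/17446296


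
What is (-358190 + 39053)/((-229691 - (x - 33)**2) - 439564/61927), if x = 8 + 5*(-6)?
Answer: 19763196999/14411843296 ≈ 1.3713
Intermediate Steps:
x = -22 (x = 8 - 30 = -22)
(-358190 + 39053)/((-229691 - (x - 33)**2) - 439564/61927) = (-358190 + 39053)/((-229691 - (-22 - 33)**2) - 439564/61927) = -319137/((-229691 - 1*(-55)**2) - 439564*1/61927) = -319137/((-229691 - 1*3025) - 439564/61927) = -319137/((-229691 - 3025) - 439564/61927) = -319137/(-232716 - 439564/61927) = -319137/(-14411843296/61927) = -319137*(-61927/14411843296) = 19763196999/14411843296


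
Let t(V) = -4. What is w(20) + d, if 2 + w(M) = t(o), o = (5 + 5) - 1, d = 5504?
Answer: 5498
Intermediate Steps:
o = 9 (o = 10 - 1 = 9)
w(M) = -6 (w(M) = -2 - 4 = -6)
w(20) + d = -6 + 5504 = 5498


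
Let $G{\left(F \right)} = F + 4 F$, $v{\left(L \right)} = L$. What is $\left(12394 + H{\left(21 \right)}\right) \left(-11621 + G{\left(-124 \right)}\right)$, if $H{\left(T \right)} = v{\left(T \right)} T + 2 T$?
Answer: $-157627357$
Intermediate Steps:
$H{\left(T \right)} = T^{2} + 2 T$ ($H{\left(T \right)} = T T + 2 T = T^{2} + 2 T$)
$G{\left(F \right)} = 5 F$
$\left(12394 + H{\left(21 \right)}\right) \left(-11621 + G{\left(-124 \right)}\right) = \left(12394 + 21 \left(2 + 21\right)\right) \left(-11621 + 5 \left(-124\right)\right) = \left(12394 + 21 \cdot 23\right) \left(-11621 - 620\right) = \left(12394 + 483\right) \left(-12241\right) = 12877 \left(-12241\right) = -157627357$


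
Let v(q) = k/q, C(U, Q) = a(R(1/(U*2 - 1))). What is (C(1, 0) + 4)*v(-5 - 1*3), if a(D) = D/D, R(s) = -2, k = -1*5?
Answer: 25/8 ≈ 3.1250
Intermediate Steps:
k = -5
a(D) = 1
C(U, Q) = 1
v(q) = -5/q
(C(1, 0) + 4)*v(-5 - 1*3) = (1 + 4)*(-5/(-5 - 1*3)) = 5*(-5/(-5 - 3)) = 5*(-5/(-8)) = 5*(-5*(-⅛)) = 5*(5/8) = 25/8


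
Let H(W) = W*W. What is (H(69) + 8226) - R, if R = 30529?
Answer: -17542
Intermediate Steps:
H(W) = W²
(H(69) + 8226) - R = (69² + 8226) - 1*30529 = (4761 + 8226) - 30529 = 12987 - 30529 = -17542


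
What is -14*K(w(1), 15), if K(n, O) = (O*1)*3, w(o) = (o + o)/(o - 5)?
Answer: -630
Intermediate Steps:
w(o) = 2*o/(-5 + o) (w(o) = (2*o)/(-5 + o) = 2*o/(-5 + o))
K(n, O) = 3*O (K(n, O) = O*3 = 3*O)
-14*K(w(1), 15) = -42*15 = -14*45 = -630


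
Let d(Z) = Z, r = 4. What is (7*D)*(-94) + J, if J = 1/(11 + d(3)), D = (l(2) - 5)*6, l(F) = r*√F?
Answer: 276361/14 - 15792*√2 ≈ -2593.2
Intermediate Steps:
l(F) = 4*√F
D = -30 + 24*√2 (D = (4*√2 - 5)*6 = (-5 + 4*√2)*6 = -30 + 24*√2 ≈ 3.9411)
J = 1/14 (J = 1/(11 + 3) = 1/14 ≈ 0.071429)
(7*D)*(-94) + J = (7*(-30 + 24*√2))*(-94) + 1/14 = (-210 + 168*√2)*(-94) + 1/14 = (19740 - 15792*√2) + 1/14 = 276361/14 - 15792*√2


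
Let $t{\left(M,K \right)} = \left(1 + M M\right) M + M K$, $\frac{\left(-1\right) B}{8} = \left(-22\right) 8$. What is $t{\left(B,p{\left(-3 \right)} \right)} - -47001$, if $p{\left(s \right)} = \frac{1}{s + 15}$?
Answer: $\frac{8374073515}{3} \approx 2.7914 \cdot 10^{9}$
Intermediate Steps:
$p{\left(s \right)} = \frac{1}{15 + s}$
$B = 1408$ ($B = - 8 \left(\left(-22\right) 8\right) = \left(-8\right) \left(-176\right) = 1408$)
$t{\left(M,K \right)} = K M + M \left(1 + M^{2}\right)$ ($t{\left(M,K \right)} = \left(1 + M^{2}\right) M + K M = M \left(1 + M^{2}\right) + K M = K M + M \left(1 + M^{2}\right)$)
$t{\left(B,p{\left(-3 \right)} \right)} - -47001 = 1408 \left(1 + \frac{1}{15 - 3} + 1408^{2}\right) - -47001 = 1408 \left(1 + \frac{1}{12} + 1982464\right) + 47001 = 1408 \cdot \frac{23789581}{12} + 47001 = \frac{8373932512}{3} + 47001 = \frac{8374073515}{3}$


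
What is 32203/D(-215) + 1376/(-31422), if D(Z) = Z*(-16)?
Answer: 503574613/54045840 ≈ 9.3176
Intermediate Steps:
D(Z) = -16*Z
32203/D(-215) + 1376/(-31422) = 32203/((-16*(-215))) + 1376/(-31422) = 32203/3440 + 1376*(-1/31422) = 32203*(1/3440) - 688/15711 = 32203/3440 - 688/15711 = 503574613/54045840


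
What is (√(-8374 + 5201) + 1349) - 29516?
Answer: -28167 + I*√3173 ≈ -28167.0 + 56.329*I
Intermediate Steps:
(√(-8374 + 5201) + 1349) - 29516 = (√(-3173) + 1349) - 29516 = (I*√3173 + 1349) - 29516 = (1349 + I*√3173) - 29516 = -28167 + I*√3173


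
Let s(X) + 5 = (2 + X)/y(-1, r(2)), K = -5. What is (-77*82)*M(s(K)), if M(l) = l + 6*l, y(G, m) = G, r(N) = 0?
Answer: 88396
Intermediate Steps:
s(X) = -7 - X (s(X) = -5 + (2 + X)/(-1) = -5 + (2 + X)*(-1) = -5 + (-2 - X) = -7 - X)
M(l) = 7*l
(-77*82)*M(s(K)) = (-77*82)*(7*(-7 - 1*(-5))) = -44198*(-7 + 5) = -44198*(-2) = -6314*(-14) = 88396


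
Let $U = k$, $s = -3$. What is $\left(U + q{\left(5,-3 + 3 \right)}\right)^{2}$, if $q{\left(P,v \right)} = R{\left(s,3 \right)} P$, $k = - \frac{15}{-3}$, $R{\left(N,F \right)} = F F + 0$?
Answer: $2500$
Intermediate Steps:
$R{\left(N,F \right)} = F^{2}$ ($R{\left(N,F \right)} = F^{2} + 0 = F^{2}$)
$k = 5$ ($k = \left(-15\right) \left(- \frac{1}{3}\right) = 5$)
$q{\left(P,v \right)} = 9 P$ ($q{\left(P,v \right)} = 3^{2} P = 9 P$)
$U = 5$
$\left(U + q{\left(5,-3 + 3 \right)}\right)^{2} = \left(5 + 9 \cdot 5\right)^{2} = \left(5 + 45\right)^{2} = 50^{2} = 2500$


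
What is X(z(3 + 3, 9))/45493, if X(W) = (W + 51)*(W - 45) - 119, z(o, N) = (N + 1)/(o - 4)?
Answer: -337/6499 ≈ -0.051854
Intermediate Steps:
z(o, N) = (1 + N)/(-4 + o)
X(W) = -119 + (-45 + W)*(51 + W) (X(W) = (51 + W)*(-45 + W) - 119 = (-45 + W)*(51 + W) - 119 = -119 + (-45 + W)*(51 + W))
X(z(3 + 3, 9))/45493 = (-2414 + ((1 + 9)/(-4 + (3 + 3)))² + 6*((1 + 9)/(-4 + (3 + 3))))/45493 = (-2414 + (10/(-4 + 6))² + 6*(10/(-4 + 6)))*(1/45493) = (-2414 + (10/2)² + 6*(10/2))*(1/45493) = (-2414 + ((½)*10)² + 6*((½)*10))*(1/45493) = (-2414 + 5² + 6*5)*(1/45493) = (-2414 + 25 + 30)*(1/45493) = -2359*1/45493 = -337/6499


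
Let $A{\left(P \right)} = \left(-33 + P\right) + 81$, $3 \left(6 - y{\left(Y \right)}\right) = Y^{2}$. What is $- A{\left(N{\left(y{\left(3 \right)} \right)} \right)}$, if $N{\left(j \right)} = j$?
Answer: $-51$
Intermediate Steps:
$y{\left(Y \right)} = 6 - \frac{Y^{2}}{3}$
$A{\left(P \right)} = 48 + P$
$- A{\left(N{\left(y{\left(3 \right)} \right)} \right)} = - (48 + \left(6 - \frac{3^{2}}{3}\right)) = - (48 + \left(6 - 3\right)) = - (48 + 3) = \left(-1\right) 51 = -51$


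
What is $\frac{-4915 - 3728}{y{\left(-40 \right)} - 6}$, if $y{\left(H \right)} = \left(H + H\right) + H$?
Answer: $\frac{2881}{42} \approx 68.595$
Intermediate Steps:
$y{\left(H \right)} = 3 H$ ($y{\left(H \right)} = 2 H + H = 3 H$)
$\frac{-4915 - 3728}{y{\left(-40 \right)} - 6} = \frac{-4915 - 3728}{3 \left(-40\right) - 6} = - \frac{8643}{-120 - 6} = - \frac{8643}{-126} = \left(-8643\right) \left(- \frac{1}{126}\right) = \frac{2881}{42}$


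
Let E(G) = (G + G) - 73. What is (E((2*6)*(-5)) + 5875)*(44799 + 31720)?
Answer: 434780958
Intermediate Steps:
E(G) = -73 + 2*G (E(G) = 2*G - 73 = -73 + 2*G)
(E((2*6)*(-5)) + 5875)*(44799 + 31720) = ((-73 + 2*((2*6)*(-5))) + 5875)*(44799 + 31720) = ((-73 + 2*(12*(-5))) + 5875)*76519 = ((-73 + 2*(-60)) + 5875)*76519 = ((-73 - 120) + 5875)*76519 = (-193 + 5875)*76519 = 5682*76519 = 434780958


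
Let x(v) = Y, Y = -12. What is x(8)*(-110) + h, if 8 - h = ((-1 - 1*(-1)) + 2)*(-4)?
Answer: 1336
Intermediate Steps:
x(v) = -12
h = 16 (h = 8 - ((-1 - 1*(-1)) + 2)*(-4) = 8 - ((-1 + 1) + 2)*(-4) = 8 - (0 + 2)*(-4) = 8 - 2*(-4) = 8 - 1*(-8) = 8 + 8 = 16)
x(8)*(-110) + h = -12*(-110) + 16 = 1320 + 16 = 1336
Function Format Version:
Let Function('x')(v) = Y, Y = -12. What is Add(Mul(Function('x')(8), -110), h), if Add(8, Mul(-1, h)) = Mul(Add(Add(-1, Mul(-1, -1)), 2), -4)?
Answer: 1336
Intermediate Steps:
Function('x')(v) = -12
h = 16 (h = Add(8, Mul(-1, Mul(Add(Add(-1, Mul(-1, -1)), 2), -4))) = Add(8, Mul(-1, Mul(Add(Add(-1, 1), 2), -4))) = Add(8, Mul(-1, Mul(Add(0, 2), -4))) = Add(8, Mul(-1, Mul(2, -4))) = Add(8, Mul(-1, -8)) = Add(8, 8) = 16)
Add(Mul(Function('x')(8), -110), h) = Add(Mul(-12, -110), 16) = Add(1320, 16) = 1336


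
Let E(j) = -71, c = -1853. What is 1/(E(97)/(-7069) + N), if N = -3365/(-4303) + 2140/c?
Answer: -56364381671/20450551586 ≈ -2.7561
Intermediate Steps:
N = -2973075/7973459 (N = -3365/(-4303) + 2140/(-1853) = -3365*(-1/4303) + 2140*(-1/1853) = 3365/4303 - 2140/1853 = -2973075/7973459 ≈ -0.37287)
1/(E(97)/(-7069) + N) = 1/(-71/(-7069) - 2973075/7973459) = 1/(-71*(-1/7069) - 2973075/7973459) = 1/(71/7069 - 2973075/7973459) = 1/(-20450551586/56364381671) = -56364381671/20450551586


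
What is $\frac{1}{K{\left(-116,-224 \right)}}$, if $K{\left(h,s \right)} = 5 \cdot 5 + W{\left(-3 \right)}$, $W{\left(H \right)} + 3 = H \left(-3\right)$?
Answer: $\frac{1}{31} \approx 0.032258$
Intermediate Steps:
$W{\left(H \right)} = -3 - 3 H$ ($W{\left(H \right)} = -3 + H \left(-3\right) = -3 - 3 H$)
$K{\left(h,s \right)} = 31$ ($K{\left(h,s \right)} = 5 \cdot 5 - -6 = 25 + \left(-3 + 9\right) = 25 + 6 = 31$)
$\frac{1}{K{\left(-116,-224 \right)}} = \frac{1}{31}$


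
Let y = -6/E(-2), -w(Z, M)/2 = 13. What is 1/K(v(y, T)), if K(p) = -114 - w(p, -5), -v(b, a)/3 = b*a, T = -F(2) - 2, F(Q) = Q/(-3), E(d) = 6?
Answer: -1/88 ≈ -0.011364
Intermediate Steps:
w(Z, M) = -26 (w(Z, M) = -2*13 = -26)
F(Q) = -Q/3 (F(Q) = Q*(-⅓) = -Q/3)
y = -1 (y = -6/6 = -6*⅙ = -1)
T = -4/3 (T = -(-1)*2/3 - 2 = -1*(-⅔) - 2 = ⅔ - 2 = -4/3 ≈ -1.3333)
v(b, a) = -3*a*b (v(b, a) = -3*b*a = -3*a*b)
K(p) = -88 (K(p) = -114 - 1*(-26) = -114 + 26 = -88)
1/K(v(y, T)) = 1/(-88) = -1/88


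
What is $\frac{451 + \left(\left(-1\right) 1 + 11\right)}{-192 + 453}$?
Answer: $\frac{461}{261} \approx 1.7663$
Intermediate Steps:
$\frac{451 + \left(\left(-1\right) 1 + 11\right)}{-192 + 453} = \frac{451 + \left(-1 + 11\right)}{261} = \left(451 + 10\right) \frac{1}{261} = 461 \cdot \frac{1}{261} = \frac{461}{261}$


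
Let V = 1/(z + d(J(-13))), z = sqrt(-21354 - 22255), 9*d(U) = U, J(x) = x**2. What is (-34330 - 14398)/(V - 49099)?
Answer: 8519415263708792/8584279395703813 - 3946968*I*sqrt(43609)/8584279395703813 ≈ 0.99244 - 9.6017e-8*I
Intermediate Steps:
d(U) = U/9
z = I*sqrt(43609) (z = sqrt(-43609) = I*sqrt(43609) ≈ 208.83*I)
V = 1/(169/9 + I*sqrt(43609)) (V = 1/(I*sqrt(43609) + (1/9)*(-13)**2) = 1/(I*sqrt(43609) + (1/9)*169) = 1/(I*sqrt(43609) + 169/9) = 1/(169/9 + I*sqrt(43609)) ≈ 0.00042714 - 0.0047502*I)
(-34330 - 14398)/(V - 49099) = (-34330 - 14398)/((1521/3560890 - 81*I*sqrt(43609)/3560890) - 49099) = -48728/(-174836136589/3560890 - 81*I*sqrt(43609)/3560890)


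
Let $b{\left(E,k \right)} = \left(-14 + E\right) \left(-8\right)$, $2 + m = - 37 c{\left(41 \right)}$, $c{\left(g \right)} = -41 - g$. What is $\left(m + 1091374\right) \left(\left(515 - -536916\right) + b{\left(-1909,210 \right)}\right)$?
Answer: $605004052890$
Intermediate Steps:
$m = 3032$ ($m = -2 - 37 \left(-41 - 41\right) = -2 - -3034 = -2 + 3034 = 3032$)
$b{\left(E,k \right)} = 112 - 8 E$
$\left(m + 1091374\right) \left(\left(515 - -536916\right) + b{\left(-1909,210 \right)}\right) = \left(3032 + 1091374\right) \left(\left(515 - -536916\right) + \left(112 - -15272\right)\right) = 1094406 \left(\left(515 + 536916\right) + \left(112 + 15272\right)\right) = 1094406 \left(537431 + 15384\right) = 1094406 \cdot 552815 = 605004052890$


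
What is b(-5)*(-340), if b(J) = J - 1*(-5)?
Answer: 0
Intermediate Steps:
b(J) = 5 + J (b(J) = J + 5 = 5 + J)
b(-5)*(-340) = (5 - 5)*(-340) = 0*(-340) = 0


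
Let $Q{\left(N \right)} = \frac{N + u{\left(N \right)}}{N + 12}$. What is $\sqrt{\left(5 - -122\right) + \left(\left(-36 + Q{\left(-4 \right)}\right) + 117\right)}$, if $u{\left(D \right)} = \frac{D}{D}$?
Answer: $\frac{\sqrt{3322}}{4} \approx 14.409$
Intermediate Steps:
$u{\left(D \right)} = 1$
$Q{\left(N \right)} = \frac{1 + N}{12 + N}$ ($Q{\left(N \right)} = \frac{N + 1}{N + 12} = \frac{1 + N}{12 + N}$)
$\sqrt{\left(5 - -122\right) + \left(\left(-36 + Q{\left(-4 \right)}\right) + 117\right)} = \sqrt{\left(5 - -122\right) + \left(\left(-36 + \frac{1 - 4}{12 - 4}\right) + 117\right)} = \sqrt{\left(5 + 122\right) + \left(\left(-36 + \frac{1}{8} \left(-3\right)\right) + 117\right)} = \sqrt{127 + \left(\left(-36 + \frac{1}{8} \left(-3\right)\right) + 117\right)} = \sqrt{127 + \left(\left(-36 - \frac{3}{8}\right) + 117\right)} = \sqrt{127 + \left(- \frac{291}{8} + 117\right)} = \sqrt{127 + \frac{645}{8}} = \sqrt{\frac{1661}{8}} = \frac{\sqrt{3322}}{4}$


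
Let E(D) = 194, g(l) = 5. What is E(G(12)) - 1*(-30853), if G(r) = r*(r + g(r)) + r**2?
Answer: 31047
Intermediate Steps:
G(r) = r**2 + r*(5 + r) (G(r) = r*(r + 5) + r**2 = r*(5 + r) + r**2 = r**2 + r*(5 + r))
E(G(12)) - 1*(-30853) = 194 - 1*(-30853) = 194 + 30853 = 31047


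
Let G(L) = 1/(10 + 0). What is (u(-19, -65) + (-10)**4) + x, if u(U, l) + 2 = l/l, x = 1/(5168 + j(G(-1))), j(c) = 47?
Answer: 52144786/5215 ≈ 9999.0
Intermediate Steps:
G(L) = 1/10
x = 1/5215 (x = 1/(5168 + 47) = 1/5215 ≈ 0.00019175)
u(U, l) = -1 (u(U, l) = -2 + l/l = -2 + 1 = -1)
(u(-19, -65) + (-10)**4) + x = (-1 + (-10)**4) + 1/5215 = (-1 + 10000) + 1/5215 = 9999 + 1/5215 = 52144786/5215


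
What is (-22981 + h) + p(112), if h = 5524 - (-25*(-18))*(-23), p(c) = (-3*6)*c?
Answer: -9123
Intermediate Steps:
p(c) = -18*c
h = 15874 (h = 5524 - 450*(-23) = 5524 - 1*(-10350) = 5524 + 10350 = 15874)
(-22981 + h) + p(112) = (-22981 + 15874) - 18*112 = -7107 - 2016 = -9123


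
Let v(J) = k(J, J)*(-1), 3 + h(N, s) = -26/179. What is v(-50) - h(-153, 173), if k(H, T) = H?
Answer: 9513/179 ≈ 53.145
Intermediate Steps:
h(N, s) = -563/179 (h(N, s) = -3 - 26/179 = -563/179)
v(J) = -J (v(J) = J*(-1) = -J)
v(-50) - h(-153, 173) = -1*(-50) - 1*(-563/179) = 50 + 563/179 = 9513/179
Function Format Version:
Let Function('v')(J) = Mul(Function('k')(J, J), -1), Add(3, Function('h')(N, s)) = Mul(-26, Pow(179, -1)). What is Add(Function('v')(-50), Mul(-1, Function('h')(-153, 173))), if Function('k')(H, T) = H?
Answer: Rational(9513, 179) ≈ 53.145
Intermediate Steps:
Function('h')(N, s) = Rational(-563, 179) (Function('h')(N, s) = Add(-3, Mul(-26, Pow(179, -1))) = Add(-3, Mul(-26, Rational(1, 179))) = Add(-3, Rational(-26, 179)) = Rational(-563, 179))
Function('v')(J) = Mul(-1, J) (Function('v')(J) = Mul(J, -1) = Mul(-1, J))
Add(Function('v')(-50), Mul(-1, Function('h')(-153, 173))) = Add(Mul(-1, -50), Mul(-1, Rational(-563, 179))) = Add(50, Rational(563, 179)) = Rational(9513, 179)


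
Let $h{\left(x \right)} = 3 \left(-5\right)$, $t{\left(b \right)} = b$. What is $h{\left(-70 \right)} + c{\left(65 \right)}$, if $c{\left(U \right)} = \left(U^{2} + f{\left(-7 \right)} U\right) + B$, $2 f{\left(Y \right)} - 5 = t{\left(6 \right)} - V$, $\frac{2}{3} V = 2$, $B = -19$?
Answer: $4451$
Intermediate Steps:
$V = 3$ ($V = \frac{3}{2} \cdot 2 = 3$)
$f{\left(Y \right)} = 4$ ($f{\left(Y \right)} = \frac{5}{2} + \frac{6 - 3}{2} = \frac{5}{2} + \frac{1}{2} \cdot 3 = \frac{5}{2} + \frac{3}{2} = 4$)
$h{\left(x \right)} = -15$
$c{\left(U \right)} = -19 + U^{2} + 4 U$ ($c{\left(U \right)} = \left(U^{2} + 4 U\right) - 19 = -19 + U^{2} + 4 U$)
$h{\left(-70 \right)} + c{\left(65 \right)} = -15 + \left(-19 + 65^{2} + 4 \cdot 65\right) = -15 + \left(-19 + 4225 + 260\right) = -15 + 4466 = 4451$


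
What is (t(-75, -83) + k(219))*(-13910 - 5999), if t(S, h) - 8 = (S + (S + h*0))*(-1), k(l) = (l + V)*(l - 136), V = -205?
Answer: -26279880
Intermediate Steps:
k(l) = (-205 + l)*(-136 + l) (k(l) = (l - 205)*(l - 136) = (-205 + l)*(-136 + l))
t(S, h) = 8 - 2*S (t(S, h) = 8 + (S + (S + h*0))*(-1) = 8 + (S + (S + 0))*(-1) = 8 + (S + S)*(-1) = 8 + (2*S)*(-1) = 8 - 2*S)
(t(-75, -83) + k(219))*(-13910 - 5999) = ((8 - 2*(-75)) + (27880 + 219² - 341*219))*(-13910 - 5999) = ((8 + 150) + (27880 + 47961 - 74679))*(-19909) = (158 + 1162)*(-19909) = 1320*(-19909) = -26279880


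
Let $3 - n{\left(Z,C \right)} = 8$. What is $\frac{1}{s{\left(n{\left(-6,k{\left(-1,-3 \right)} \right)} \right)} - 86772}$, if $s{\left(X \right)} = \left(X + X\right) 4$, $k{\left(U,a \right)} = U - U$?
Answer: $- \frac{1}{86812} \approx -1.1519 \cdot 10^{-5}$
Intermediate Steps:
$k{\left(U,a \right)} = 0$
$n{\left(Z,C \right)} = -5$ ($n{\left(Z,C \right)} = 3 - 8 = -5$)
$s{\left(X \right)} = 8 X$ ($s{\left(X \right)} = 2 X 4 = 8 X$)
$\frac{1}{s{\left(n{\left(-6,k{\left(-1,-3 \right)} \right)} \right)} - 86772} = \frac{1}{8 \left(-5\right) - 86772} = \frac{1}{-40 - 86772} = \frac{1}{-86812} = - \frac{1}{86812}$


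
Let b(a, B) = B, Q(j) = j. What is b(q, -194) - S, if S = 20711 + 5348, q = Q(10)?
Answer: -26253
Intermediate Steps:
q = 10
S = 26059
b(q, -194) - S = -194 - 1*26059 = -194 - 26059 = -26253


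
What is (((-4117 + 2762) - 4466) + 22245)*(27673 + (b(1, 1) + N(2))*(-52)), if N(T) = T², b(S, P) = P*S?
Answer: 450231112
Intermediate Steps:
(((-4117 + 2762) - 4466) + 22245)*(27673 + (b(1, 1) + N(2))*(-52)) = (((-4117 + 2762) - 4466) + 22245)*(27673 + (1*1 + 2²)*(-52)) = ((-1355 - 4466) + 22245)*(27673 + (1 + 4)*(-52)) = (-5821 + 22245)*(27673 + 5*(-52)) = 16424*(27673 - 260) = 16424*27413 = 450231112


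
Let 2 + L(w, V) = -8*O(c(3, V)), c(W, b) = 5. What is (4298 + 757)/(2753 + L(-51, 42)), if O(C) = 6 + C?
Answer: 5055/2663 ≈ 1.8982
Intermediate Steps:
L(w, V) = -90 (L(w, V) = -2 - 8*(6 + 5) = -2 - 8*11 = -2 - 88 = -90)
(4298 + 757)/(2753 + L(-51, 42)) = (4298 + 757)/(2753 - 90) = 5055/2663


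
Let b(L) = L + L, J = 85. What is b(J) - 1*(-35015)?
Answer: 35185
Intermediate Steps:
b(L) = 2*L
b(J) - 1*(-35015) = 2*85 - 1*(-35015) = 170 + 35015 = 35185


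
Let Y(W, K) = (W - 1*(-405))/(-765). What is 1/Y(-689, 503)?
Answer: 765/284 ≈ 2.6937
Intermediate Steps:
Y(W, K) = -9/17 - W/765 (Y(W, K) = (W + 405)*(-1/765) = (405 + W)*(-1/765) = -9/17 - W/765)
1/Y(-689, 503) = 1/(-9/17 - 1/765*(-689)) = 1/(-9/17 + 689/765) = 1/(284/765) = 765/284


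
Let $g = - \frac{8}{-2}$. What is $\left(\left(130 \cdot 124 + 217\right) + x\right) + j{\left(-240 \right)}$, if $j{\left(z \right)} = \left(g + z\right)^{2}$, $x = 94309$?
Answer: $166342$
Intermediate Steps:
$g = 4$ ($g = \left(-8\right) \left(- \frac{1}{2}\right) = 4$)
$j{\left(z \right)} = \left(4 + z\right)^{2}$
$\left(\left(130 \cdot 124 + 217\right) + x\right) + j{\left(-240 \right)} = \left(\left(130 \cdot 124 + 217\right) + 94309\right) + \left(4 - 240\right)^{2} = \left(\left(16120 + 217\right) + 94309\right) + \left(-236\right)^{2} = \left(16337 + 94309\right) + 55696 = 110646 + 55696 = 166342$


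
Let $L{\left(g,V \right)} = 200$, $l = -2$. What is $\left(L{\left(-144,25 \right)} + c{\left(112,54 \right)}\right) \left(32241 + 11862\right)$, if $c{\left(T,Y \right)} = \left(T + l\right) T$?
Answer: $552169560$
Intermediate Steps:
$c{\left(T,Y \right)} = T \left(-2 + T\right)$ ($c{\left(T,Y \right)} = \left(T - 2\right) T = \left(-2 + T\right) T = T \left(-2 + T\right)$)
$\left(L{\left(-144,25 \right)} + c{\left(112,54 \right)}\right) \left(32241 + 11862\right) = \left(200 + 112 \left(-2 + 112\right)\right) \left(32241 + 11862\right) = \left(200 + 112 \cdot 110\right) 44103 = \left(200 + 12320\right) 44103 = 12520 \cdot 44103 = 552169560$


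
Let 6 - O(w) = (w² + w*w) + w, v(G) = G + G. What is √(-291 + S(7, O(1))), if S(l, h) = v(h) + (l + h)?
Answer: 5*I*√11 ≈ 16.583*I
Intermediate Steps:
v(G) = 2*G
O(w) = 6 - w - 2*w² (O(w) = 6 - ((w² + w*w) + w) = 6 - ((w² + w²) + w) = 6 - (2*w² + w) = 6 - (w + 2*w²) = 6 + (-w - 2*w²) = 6 - w - 2*w²)
S(l, h) = l + 3*h (S(l, h) = 2*h + (l + h) = 2*h + (h + l) = l + 3*h)
√(-291 + S(7, O(1))) = √(-291 + (7 + 3*(6 - 1*1 - 2*1²))) = √(-291 + (7 + 3*(6 - 1 - 2*1))) = √(-291 + (7 + 3*(6 - 1 - 2))) = √(-291 + (7 + 3*3)) = √(-291 + (7 + 9)) = √(-291 + 16) = √(-275) = 5*I*√11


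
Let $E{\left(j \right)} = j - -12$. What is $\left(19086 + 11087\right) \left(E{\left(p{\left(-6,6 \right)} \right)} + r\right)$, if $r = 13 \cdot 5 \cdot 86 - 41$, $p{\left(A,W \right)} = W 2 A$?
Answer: $165619597$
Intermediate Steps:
$p{\left(A,W \right)} = 2 A W$ ($p{\left(A,W \right)} = 2 W A = 2 A W$)
$E{\left(j \right)} = 12 + j$ ($E{\left(j \right)} = j + 12 = 12 + j$)
$r = 5549$ ($r = 65 \cdot 86 - 41 = 5590 - 41 = 5549$)
$\left(19086 + 11087\right) \left(E{\left(p{\left(-6,6 \right)} \right)} + r\right) = \left(19086 + 11087\right) \left(\left(12 + 2 \left(-6\right) 6\right) + 5549\right) = 30173 \left(\left(12 - 72\right) + 5549\right) = 30173 \left(-60 + 5549\right) = 30173 \cdot 5489 = 165619597$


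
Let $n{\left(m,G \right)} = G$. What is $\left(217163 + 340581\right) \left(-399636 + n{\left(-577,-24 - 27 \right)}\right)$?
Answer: $-222923026128$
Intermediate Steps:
$\left(217163 + 340581\right) \left(-399636 + n{\left(-577,-24 - 27 \right)}\right) = \left(217163 + 340581\right) \left(-399636 - 51\right) = 557744 \left(-399636 - 51\right) = 557744 \left(-399687\right) = -222923026128$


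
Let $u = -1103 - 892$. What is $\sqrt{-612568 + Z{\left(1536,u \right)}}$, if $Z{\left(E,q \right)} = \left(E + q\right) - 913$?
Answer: $2 i \sqrt{153485} \approx 783.54 i$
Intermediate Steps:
$u = -1995$
$Z{\left(E,q \right)} = -913 + E + q$
$\sqrt{-612568 + Z{\left(1536,u \right)}} = \sqrt{-612568 - 1372} = \sqrt{-613940} = 2 i \sqrt{153485}$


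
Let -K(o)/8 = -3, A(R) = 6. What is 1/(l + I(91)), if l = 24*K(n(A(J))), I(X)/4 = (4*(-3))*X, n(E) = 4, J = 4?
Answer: -1/3792 ≈ -0.00026371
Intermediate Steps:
K(o) = 24 (K(o) = -8*(-3) = 24)
I(X) = -48*X (I(X) = 4*((4*(-3))*X) = 4*(-12*X) = -48*X)
l = 576 (l = 24*24 = 576)
1/(l + I(91)) = 1/(576 - 48*91) = 1/(576 - 4368) = 1/(-3792) = -1/3792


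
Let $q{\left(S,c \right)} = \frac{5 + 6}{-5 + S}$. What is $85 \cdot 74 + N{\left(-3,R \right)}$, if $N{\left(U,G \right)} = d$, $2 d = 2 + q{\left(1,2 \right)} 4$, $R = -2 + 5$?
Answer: $\frac{12571}{2} \approx 6285.5$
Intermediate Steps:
$R = 3$
$q{\left(S,c \right)} = \frac{11}{-5 + S}$
$d = - \frac{9}{2}$ ($d = \frac{2 + \frac{11}{-5 + 1} \cdot 4}{2} = \frac{2 + \frac{11}{-4} \cdot 4}{2} = \frac{2 + 11 \left(- \frac{1}{4}\right) 4}{2} = \frac{2 - 11}{2} = \frac{1}{2} \left(-9\right) = - \frac{9}{2} \approx -4.5$)
$N{\left(U,G \right)} = - \frac{9}{2}$
$85 \cdot 74 + N{\left(-3,R \right)} = 85 \cdot 74 - \frac{9}{2} = 6290 - \frac{9}{2} = \frac{12571}{2}$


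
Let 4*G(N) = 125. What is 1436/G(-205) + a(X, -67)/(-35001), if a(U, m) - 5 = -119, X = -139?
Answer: 67019998/1458375 ≈ 45.955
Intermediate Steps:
G(N) = 125/4 (G(N) = (¼)*125 = 125/4)
a(U, m) = -114 (a(U, m) = 5 - 119 = -114)
1436/G(-205) + a(X, -67)/(-35001) = 1436/(125/4) - 114/(-35001) = 1436*(4/125) - 114*(-1/35001) = 5744/125 + 38/11667 = 67019998/1458375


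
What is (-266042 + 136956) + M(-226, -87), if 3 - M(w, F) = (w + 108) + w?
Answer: -128739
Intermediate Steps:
M(w, F) = -105 - 2*w (M(w, F) = 3 - ((w + 108) + w) = 3 - ((108 + w) + w) = 3 - (108 + 2*w) = 3 + (-108 - 2*w) = -105 - 2*w)
(-266042 + 136956) + M(-226, -87) = (-266042 + 136956) + (-105 - 2*(-226)) = -129086 + (-105 + 452) = -129086 + 347 = -128739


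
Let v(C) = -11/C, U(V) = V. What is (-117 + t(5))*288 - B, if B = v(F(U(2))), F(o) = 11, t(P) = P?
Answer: -32255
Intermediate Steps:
B = -1 (B = -11/11 = -11*1/11 = -1)
(-117 + t(5))*288 - B = (-117 + 5)*288 - 1*(-1) = -112*288 + 1 = -32256 + 1 = -32255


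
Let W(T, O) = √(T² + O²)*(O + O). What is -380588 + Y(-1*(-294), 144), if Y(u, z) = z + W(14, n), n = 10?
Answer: -380444 + 40*√74 ≈ -3.8010e+5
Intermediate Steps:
W(T, O) = 2*O*√(O² + T²) (W(T, O) = √(O² + T²)*(2*O) = 2*O*√(O² + T²))
Y(u, z) = z + 40*√74 (Y(u, z) = z + 2*10*√(10² + 14²) = z + 2*10*√(100 + 196) = z + 2*10*√296 = z + 2*10*(2*√74) = z + 40*√74)
-380588 + Y(-1*(-294), 144) = -380588 + (144 + 40*√74) = -380444 + 40*√74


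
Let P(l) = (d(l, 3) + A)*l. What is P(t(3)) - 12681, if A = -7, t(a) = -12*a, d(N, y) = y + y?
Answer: -12645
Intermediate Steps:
d(N, y) = 2*y
P(l) = -l (P(l) = (2*3 - 7)*l = (6 - 7)*l = -l)
P(t(3)) - 12681 = -(-12)*3 - 12681 = -1*(-36) - 12681 = 36 - 12681 = -12645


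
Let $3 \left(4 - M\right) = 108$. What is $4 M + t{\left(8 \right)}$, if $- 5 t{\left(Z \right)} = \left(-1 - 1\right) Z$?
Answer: $- \frac{624}{5} \approx -124.8$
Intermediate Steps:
$M = -32$ ($M = 4 - 36 = -32$)
$t{\left(Z \right)} = \frac{2 Z}{5}$ ($t{\left(Z \right)} = - \frac{\left(-1 - 1\right) Z}{5} = - \frac{\left(-2\right) Z}{5} = \frac{2 Z}{5}$)
$4 M + t{\left(8 \right)} = 4 \left(-32\right) + \frac{2}{5} \cdot 8 = -128 + \frac{16}{5} = - \frac{624}{5}$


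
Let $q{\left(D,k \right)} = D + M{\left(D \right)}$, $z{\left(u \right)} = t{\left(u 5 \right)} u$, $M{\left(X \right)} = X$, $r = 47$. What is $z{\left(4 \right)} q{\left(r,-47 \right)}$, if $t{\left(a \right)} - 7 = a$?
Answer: $10152$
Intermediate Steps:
$t{\left(a \right)} = 7 + a$
$z{\left(u \right)} = u \left(7 + 5 u\right)$ ($z{\left(u \right)} = \left(7 + u 5\right) u = \left(7 + 5 u\right) u = u \left(7 + 5 u\right)$)
$q{\left(D,k \right)} = 2 D$ ($q{\left(D,k \right)} = D + D = 2 D$)
$z{\left(4 \right)} q{\left(r,-47 \right)} = 4 \left(7 + 5 \cdot 4\right) 2 \cdot 47 = 4 \left(7 + 20\right) 94 = 4 \cdot 27 \cdot 94 = 108 \cdot 94 = 10152$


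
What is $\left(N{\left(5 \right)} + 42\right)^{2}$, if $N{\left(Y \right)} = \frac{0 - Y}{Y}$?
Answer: $1681$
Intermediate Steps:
$N{\left(Y \right)} = -1$ ($N{\left(Y \right)} = \frac{\left(-1\right) Y}{Y} = -1$)
$\left(N{\left(5 \right)} + 42\right)^{2} = \left(-1 + 42\right)^{2} = 41^{2} = 1681$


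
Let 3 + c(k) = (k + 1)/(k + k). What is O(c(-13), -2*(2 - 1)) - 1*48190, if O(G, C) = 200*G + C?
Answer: -633096/13 ≈ -48700.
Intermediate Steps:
c(k) = -3 + (1 + k)/(2*k) (c(k) = -3 + (k + 1)/(k + k) = -3 + (1 + k)/((2*k)) = -3 + (1 + k)*(1/(2*k)) = -3 + (1 + k)/(2*k))
O(G, C) = C + 200*G
O(c(-13), -2*(2 - 1)) - 1*48190 = (-2*(2 - 1) + 200*((1/2)*(1 - 5*(-13))/(-13))) - 1*48190 = (-2*1 + 200*((1/2)*(-1/13)*(1 + 65))) - 48190 = (-2 + 200*((1/2)*(-1/13)*66)) - 48190 = (-2 + 200*(-33/13)) - 48190 = (-2 - 6600/13) - 48190 = -6626/13 - 48190 = -633096/13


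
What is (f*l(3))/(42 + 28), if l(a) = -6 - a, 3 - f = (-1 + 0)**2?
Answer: -9/35 ≈ -0.25714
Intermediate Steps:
f = 2 (f = 3 - (-1 + 0)**2 = 3 - 1*(-1)**2 = 3 - 1*1 = 3 - 1 = 2)
(f*l(3))/(42 + 28) = (2*(-6 - 1*3))/(42 + 28) = (2*(-6 - 3))/70 = (2*(-9))*(1/70) = -18*1/70 = -9/35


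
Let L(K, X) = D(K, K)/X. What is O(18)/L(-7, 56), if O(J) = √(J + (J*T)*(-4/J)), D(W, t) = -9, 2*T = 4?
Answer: -56*√10/9 ≈ -19.676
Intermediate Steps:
T = 2 (T = (½)*4 = 2)
L(K, X) = -9/X
O(J) = √(-8 + J) (O(J) = √(J + (J*2)*(-4/J)) = √(J + (2*J)*(-4/J)) = √(J - 8) = √(-8 + J))
O(18)/L(-7, 56) = √(-8 + 18)/((-9/56)) = √10/((-9*1/56)) = √10/(-9/56) = √10*(-56/9) = -56*√10/9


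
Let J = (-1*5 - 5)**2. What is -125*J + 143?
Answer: -12357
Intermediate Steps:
J = 100 (J = (-5 - 5)**2 = (-10)**2 = 100)
-125*J + 143 = -125*100 + 143 = -12500 + 143 = -12357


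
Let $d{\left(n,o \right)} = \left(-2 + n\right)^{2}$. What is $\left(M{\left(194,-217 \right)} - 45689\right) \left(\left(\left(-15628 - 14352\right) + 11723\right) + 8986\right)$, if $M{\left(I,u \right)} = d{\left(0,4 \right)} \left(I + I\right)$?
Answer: $409194127$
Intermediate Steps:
$M{\left(I,u \right)} = 8 I$ ($M{\left(I,u \right)} = \left(-2 + 0\right)^{2} \left(I + I\right) = \left(-2\right)^{2} \cdot 2 I = 4 \cdot 2 I = 8 I$)
$\left(M{\left(194,-217 \right)} - 45689\right) \left(\left(\left(-15628 - 14352\right) + 11723\right) + 8986\right) = \left(8 \cdot 194 - 45689\right) \left(\left(\left(-15628 - 14352\right) + 11723\right) + 8986\right) = \left(1552 - 45689\right) \left(\left(-29980 + 11723\right) + 8986\right) = - 44137 \left(-18257 + 8986\right) = \left(-44137\right) \left(-9271\right) = 409194127$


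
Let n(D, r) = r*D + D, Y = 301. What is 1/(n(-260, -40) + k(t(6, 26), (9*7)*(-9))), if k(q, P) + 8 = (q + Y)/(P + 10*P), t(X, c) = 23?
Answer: 77/780160 ≈ 9.8698e-5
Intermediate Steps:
n(D, r) = D + D*r (n(D, r) = D*r + D = D + D*r)
k(q, P) = -8 + (301 + q)/(11*P) (k(q, P) = -8 + (q + 301)/(P + 10*P) = -8 + (301 + q)/((11*P)) = -8 + (301 + q)*(1/(11*P)) = -8 + (301 + q)/(11*P))
1/(n(-260, -40) + k(t(6, 26), (9*7)*(-9))) = 1/(-260*(1 - 40) + (301 + 23 - 88*9*7*(-9))/(11*(((9*7)*(-9))))) = 1/(-260*(-39) + (301 + 23 - 5544*(-9))/(11*((63*(-9))))) = 1/(10140 + (1/11)*(301 + 23 - 88*(-567))/(-567)) = 1/(10140 + (1/11)*(-1/567)*(301 + 23 + 49896)) = 1/(10140 + (1/11)*(-1/567)*50220) = 1/(10140 - 620/77) = 1/(780160/77) = 77/780160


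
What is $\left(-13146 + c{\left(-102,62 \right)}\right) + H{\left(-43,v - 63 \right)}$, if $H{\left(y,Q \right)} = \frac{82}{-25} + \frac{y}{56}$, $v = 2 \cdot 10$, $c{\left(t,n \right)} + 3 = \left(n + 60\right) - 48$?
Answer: $- \frac{18310667}{1400} \approx -13079.0$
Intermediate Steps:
$c{\left(t,n \right)} = 9 + n$ ($c{\left(t,n \right)} = -3 + \left(\left(n + 60\right) - 48\right) = -3 + \left(\left(60 + n\right) - 48\right) = -3 + \left(12 + n\right) = 9 + n$)
$v = 20$
$H{\left(y,Q \right)} = - \frac{82}{25} + \frac{y}{56}$ ($H{\left(y,Q \right)} = 82 \left(- \frac{1}{25}\right) + y \frac{1}{56} = - \frac{82}{25} + \frac{y}{56}$)
$\left(-13146 + c{\left(-102,62 \right)}\right) + H{\left(-43,v - 63 \right)} = \left(-13146 + \left(9 + 62\right)\right) + \left(- \frac{82}{25} + \frac{1}{56} \left(-43\right)\right) = \left(-13146 + 71\right) - \frac{5667}{1400} = -13075 - \frac{5667}{1400} = - \frac{18310667}{1400}$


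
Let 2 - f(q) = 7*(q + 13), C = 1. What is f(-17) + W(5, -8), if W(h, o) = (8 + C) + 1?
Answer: 40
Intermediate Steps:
f(q) = -89 - 7*q (f(q) = 2 - 7*(q + 13) = 2 - 7*(13 + q) = 2 - (91 + 7*q) = 2 + (-91 - 7*q) = -89 - 7*q)
W(h, o) = 10 (W(h, o) = (8 + 1) + 1 = 9 + 1 = 10)
f(-17) + W(5, -8) = (-89 - 7*(-17)) + 10 = (-89 + 119) + 10 = 30 + 10 = 40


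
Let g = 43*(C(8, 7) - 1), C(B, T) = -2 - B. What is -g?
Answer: 473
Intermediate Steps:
g = -473 (g = 43*((-2 - 1*8) - 1) = 43*((-2 - 8) - 1) = 43*(-10 - 1) = 43*(-11) = -473)
-g = -1*(-473) = 473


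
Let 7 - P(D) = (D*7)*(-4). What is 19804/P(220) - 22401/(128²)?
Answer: 186321769/101040128 ≈ 1.8440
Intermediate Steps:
P(D) = 7 + 28*D (P(D) = 7 - D*7*(-4) = 7 - 7*D*(-4) = 7 - (-28)*D = 7 + 28*D)
19804/P(220) - 22401/(128²) = 19804/(7 + 28*220) - 22401/(128²) = 19804/(7 + 6160) - 22401/16384 = 19804/6167 - 22401*1/16384 = 19804*(1/6167) - 22401/16384 = 19804/6167 - 22401/16384 = 186321769/101040128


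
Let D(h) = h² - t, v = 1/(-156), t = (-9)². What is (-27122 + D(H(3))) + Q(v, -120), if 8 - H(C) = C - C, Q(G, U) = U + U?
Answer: -27379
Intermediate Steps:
t = 81
v = -1/156 ≈ -0.0064103
Q(G, U) = 2*U
H(C) = 8 (H(C) = 8 - (C - C) = 8 - 1*0 = 8 + 0 = 8)
D(h) = -81 + h² (D(h) = h² - 1*81 = h² - 81 = -81 + h²)
(-27122 + D(H(3))) + Q(v, -120) = (-27122 + (-81 + 8²)) + 2*(-120) = (-27122 + (-81 + 64)) - 240 = (-27122 - 17) - 240 = -27139 - 240 = -27379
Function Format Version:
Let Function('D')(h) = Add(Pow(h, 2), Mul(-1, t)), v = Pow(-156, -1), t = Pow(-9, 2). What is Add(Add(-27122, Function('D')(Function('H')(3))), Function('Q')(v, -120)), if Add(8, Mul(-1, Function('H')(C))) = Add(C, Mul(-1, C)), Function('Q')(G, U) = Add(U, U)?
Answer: -27379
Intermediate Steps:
t = 81
v = Rational(-1, 156) ≈ -0.0064103
Function('Q')(G, U) = Mul(2, U)
Function('H')(C) = 8 (Function('H')(C) = Add(8, Mul(-1, Add(C, Mul(-1, C)))) = Add(8, Mul(-1, 0)) = Add(8, 0) = 8)
Function('D')(h) = Add(-81, Pow(h, 2)) (Function('D')(h) = Add(Pow(h, 2), Mul(-1, 81)) = Add(Pow(h, 2), -81) = Add(-81, Pow(h, 2)))
Add(Add(-27122, Function('D')(Function('H')(3))), Function('Q')(v, -120)) = Add(Add(-27122, Add(-81, Pow(8, 2))), Mul(2, -120)) = Add(Add(-27122, Add(-81, 64)), -240) = Add(Add(-27122, -17), -240) = Add(-27139, -240) = -27379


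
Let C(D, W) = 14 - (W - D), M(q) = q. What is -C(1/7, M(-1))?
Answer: -106/7 ≈ -15.143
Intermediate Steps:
C(D, W) = 14 + D - W (C(D, W) = 14 + (D - W) = 14 + D - W)
-C(1/7, M(-1)) = -(14 + 1/7 - 1*(-1)) = -(14 + ⅐ + 1) = -1*106/7 = -106/7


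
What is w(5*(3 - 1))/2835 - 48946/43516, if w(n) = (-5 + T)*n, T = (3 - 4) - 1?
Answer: -2025829/1762398 ≈ -1.1495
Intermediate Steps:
T = -2 (T = -1 - 1 = -2)
w(n) = -7*n (w(n) = (-5 - 2)*n = -7*n)
w(5*(3 - 1))/2835 - 48946/43516 = -35*(3 - 1)/2835 - 48946/43516 = -35*2*(1/2835) - 48946*1/43516 = -7*10*(1/2835) - 24473/21758 = -70*1/2835 - 24473/21758 = -2/81 - 24473/21758 = -2025829/1762398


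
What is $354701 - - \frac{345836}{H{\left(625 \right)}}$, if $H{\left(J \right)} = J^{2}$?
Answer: $\frac{138555423961}{390625} \approx 3.547 \cdot 10^{5}$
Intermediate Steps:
$354701 - - \frac{345836}{H{\left(625 \right)}} = 354701 - - \frac{345836}{625^{2}} = 354701 - - \frac{345836}{390625} = 354701 + \frac{345836}{390625} = \frac{138555423961}{390625}$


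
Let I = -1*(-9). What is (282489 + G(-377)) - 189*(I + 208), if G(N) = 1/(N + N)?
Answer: 182072903/754 ≈ 2.4148e+5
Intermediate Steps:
G(N) = 1/(2*N)
I = 9
(282489 + G(-377)) - 189*(I + 208) = (282489 + (½)/(-377)) - 189*(9 + 208) = (282489 + (½)*(-1/377)) - 189*217 = (282489 - 1/754) - 41013 = 212996705/754 - 41013 = 182072903/754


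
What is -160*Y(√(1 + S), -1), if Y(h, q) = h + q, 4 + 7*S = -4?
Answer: 160 - 160*I*√7/7 ≈ 160.0 - 60.474*I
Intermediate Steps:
S = -8/7 (S = -4/7 + (⅐)*(-4) = -4/7 - 4/7 = -8/7 ≈ -1.1429)
-160*Y(√(1 + S), -1) = -160*(√(1 - 8/7) - 1) = -160*(√(-⅐) - 1) = -160*(I*√7/7 - 1) = -160*(-1 + I*√7/7) = 160 - 160*I*√7/7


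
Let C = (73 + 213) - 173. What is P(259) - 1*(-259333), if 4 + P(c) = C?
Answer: 259442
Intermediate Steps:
C = 113 (C = 286 - 173 = 113)
P(c) = 109 (P(c) = -4 + 113 = 109)
P(259) - 1*(-259333) = 109 - 1*(-259333) = 109 + 259333 = 259442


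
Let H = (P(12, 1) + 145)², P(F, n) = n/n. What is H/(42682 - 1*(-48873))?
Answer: 21316/91555 ≈ 0.23282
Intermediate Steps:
P(F, n) = 1
H = 21316 (H = (1 + 145)² = 146² = 21316)
H/(42682 - 1*(-48873)) = 21316/(42682 - 1*(-48873)) = 21316/(42682 + 48873) = 21316/91555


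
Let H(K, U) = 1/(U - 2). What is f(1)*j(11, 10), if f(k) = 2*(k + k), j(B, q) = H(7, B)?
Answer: 4/9 ≈ 0.44444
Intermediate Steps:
H(K, U) = 1/(-2 + U)
j(B, q) = 1/(-2 + B)
f(k) = 4*k (f(k) = 2*(2*k) = 4*k)
f(1)*j(11, 10) = (4*1)/(-2 + 11) = 4/9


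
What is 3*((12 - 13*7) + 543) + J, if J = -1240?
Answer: 152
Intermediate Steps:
3*((12 - 13*7) + 543) + J = 3*((12 - 13*7) + 543) - 1240 = 3*((12 - 91) + 543) - 1240 = 3*(-79 + 543) - 1240 = 3*464 - 1240 = 1392 - 1240 = 152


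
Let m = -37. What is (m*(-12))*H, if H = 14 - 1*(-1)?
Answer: 6660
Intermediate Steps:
H = 15 (H = 14 + 1 = 15)
(m*(-12))*H = -37*(-12)*15 = 444*15 = 6660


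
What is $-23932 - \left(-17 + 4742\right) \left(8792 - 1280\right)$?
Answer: $-35518132$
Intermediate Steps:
$-23932 - \left(-17 + 4742\right) \left(8792 - 1280\right) = -23932 - 4725 \cdot 7512 = -23932 - 35494200 = -35518132$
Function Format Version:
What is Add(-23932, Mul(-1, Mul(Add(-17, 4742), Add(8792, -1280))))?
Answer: -35518132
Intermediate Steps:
Add(-23932, Mul(-1, Mul(Add(-17, 4742), Add(8792, -1280)))) = Add(-23932, Mul(-1, Mul(4725, 7512))) = Add(-23932, Mul(-1, 35494200)) = Add(-23932, -35494200) = -35518132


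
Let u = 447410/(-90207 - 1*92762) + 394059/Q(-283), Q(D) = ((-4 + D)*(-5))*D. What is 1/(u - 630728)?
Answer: -74304625745/46866261782911581 ≈ -1.5855e-6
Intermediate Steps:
Q(D) = D*(20 - 5*D) (Q(D) = (20 - 5*D)*D = D*(20 - 5*D))
u = -253796019221/74304625745 (u = 447410/(-90207 - 1*92762) + 394059/((5*(-283)*(4 - 1*(-283)))) = 447410/(-90207 - 92762) + 394059/((5*(-283)*(4 + 283))) = 447410/(-182969) + 394059/((5*(-283)*287)) = 447410*(-1/182969) + 394059/(-406105) = -447410/182969 + 394059*(-1/406105) = -447410/182969 - 394059/406105 = -253796019221/74304625745 ≈ -3.4156)
1/(u - 630728) = 1/(-253796019221/74304625745 - 630728) = 1/(-46866261782911581/74304625745) = -74304625745/46866261782911581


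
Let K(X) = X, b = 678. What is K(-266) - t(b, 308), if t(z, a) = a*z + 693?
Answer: -209783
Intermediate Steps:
t(z, a) = 693 + a*z
K(-266) - t(b, 308) = -266 - (693 + 308*678) = -266 - (693 + 208824) = -266 - 1*209517 = -266 - 209517 = -209783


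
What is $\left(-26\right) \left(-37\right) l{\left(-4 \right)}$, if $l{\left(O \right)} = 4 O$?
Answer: $-15392$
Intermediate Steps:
$\left(-26\right) \left(-37\right) l{\left(-4 \right)} = \left(-26\right) \left(-37\right) 4 \left(-4\right) = 962 \left(-16\right) = -15392$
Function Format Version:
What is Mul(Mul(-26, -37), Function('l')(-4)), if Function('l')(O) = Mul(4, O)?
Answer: -15392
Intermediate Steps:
Mul(Mul(-26, -37), Function('l')(-4)) = Mul(Mul(-26, -37), Mul(4, -4)) = Mul(962, -16) = -15392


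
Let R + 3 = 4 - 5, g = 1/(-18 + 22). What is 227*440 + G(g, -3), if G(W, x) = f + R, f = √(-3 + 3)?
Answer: 99876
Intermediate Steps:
g = ¼ (g = 1/4 = ¼ ≈ 0.25000)
f = 0 (f = √0 = 0)
R = -4 (R = -3 + (4 - 5) = -3 - 1 = -4)
G(W, x) = -4 (G(W, x) = 0 - 4 = -4)
227*440 + G(g, -3) = 227*440 - 4 = 99880 - 4 = 99876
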